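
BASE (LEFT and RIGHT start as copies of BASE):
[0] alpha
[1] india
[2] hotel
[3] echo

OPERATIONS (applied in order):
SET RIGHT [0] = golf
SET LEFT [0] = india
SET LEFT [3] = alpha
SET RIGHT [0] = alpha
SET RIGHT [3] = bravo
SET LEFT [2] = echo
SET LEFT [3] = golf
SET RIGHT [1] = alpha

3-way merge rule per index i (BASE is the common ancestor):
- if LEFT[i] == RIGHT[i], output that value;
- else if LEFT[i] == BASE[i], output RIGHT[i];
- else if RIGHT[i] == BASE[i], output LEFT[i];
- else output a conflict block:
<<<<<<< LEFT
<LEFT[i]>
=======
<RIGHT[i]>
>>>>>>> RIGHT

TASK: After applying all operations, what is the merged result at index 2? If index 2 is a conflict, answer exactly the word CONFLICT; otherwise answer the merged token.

Answer: echo

Derivation:
Final LEFT:  [india, india, echo, golf]
Final RIGHT: [alpha, alpha, hotel, bravo]
i=0: L=india, R=alpha=BASE -> take LEFT -> india
i=1: L=india=BASE, R=alpha -> take RIGHT -> alpha
i=2: L=echo, R=hotel=BASE -> take LEFT -> echo
i=3: BASE=echo L=golf R=bravo all differ -> CONFLICT
Index 2 -> echo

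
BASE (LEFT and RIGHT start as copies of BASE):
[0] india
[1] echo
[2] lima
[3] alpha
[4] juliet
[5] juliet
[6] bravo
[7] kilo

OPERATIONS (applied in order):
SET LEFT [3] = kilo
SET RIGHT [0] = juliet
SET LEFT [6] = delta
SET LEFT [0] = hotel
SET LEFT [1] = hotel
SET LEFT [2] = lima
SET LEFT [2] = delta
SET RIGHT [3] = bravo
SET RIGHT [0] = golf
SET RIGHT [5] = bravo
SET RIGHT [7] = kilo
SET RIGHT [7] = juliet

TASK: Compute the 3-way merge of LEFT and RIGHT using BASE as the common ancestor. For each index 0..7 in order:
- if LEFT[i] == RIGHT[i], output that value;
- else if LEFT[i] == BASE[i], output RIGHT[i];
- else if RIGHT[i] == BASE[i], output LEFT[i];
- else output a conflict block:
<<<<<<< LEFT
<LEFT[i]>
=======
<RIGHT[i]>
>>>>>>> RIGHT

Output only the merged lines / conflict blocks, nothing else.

Answer: <<<<<<< LEFT
hotel
=======
golf
>>>>>>> RIGHT
hotel
delta
<<<<<<< LEFT
kilo
=======
bravo
>>>>>>> RIGHT
juliet
bravo
delta
juliet

Derivation:
Final LEFT:  [hotel, hotel, delta, kilo, juliet, juliet, delta, kilo]
Final RIGHT: [golf, echo, lima, bravo, juliet, bravo, bravo, juliet]
i=0: BASE=india L=hotel R=golf all differ -> CONFLICT
i=1: L=hotel, R=echo=BASE -> take LEFT -> hotel
i=2: L=delta, R=lima=BASE -> take LEFT -> delta
i=3: BASE=alpha L=kilo R=bravo all differ -> CONFLICT
i=4: L=juliet R=juliet -> agree -> juliet
i=5: L=juliet=BASE, R=bravo -> take RIGHT -> bravo
i=6: L=delta, R=bravo=BASE -> take LEFT -> delta
i=7: L=kilo=BASE, R=juliet -> take RIGHT -> juliet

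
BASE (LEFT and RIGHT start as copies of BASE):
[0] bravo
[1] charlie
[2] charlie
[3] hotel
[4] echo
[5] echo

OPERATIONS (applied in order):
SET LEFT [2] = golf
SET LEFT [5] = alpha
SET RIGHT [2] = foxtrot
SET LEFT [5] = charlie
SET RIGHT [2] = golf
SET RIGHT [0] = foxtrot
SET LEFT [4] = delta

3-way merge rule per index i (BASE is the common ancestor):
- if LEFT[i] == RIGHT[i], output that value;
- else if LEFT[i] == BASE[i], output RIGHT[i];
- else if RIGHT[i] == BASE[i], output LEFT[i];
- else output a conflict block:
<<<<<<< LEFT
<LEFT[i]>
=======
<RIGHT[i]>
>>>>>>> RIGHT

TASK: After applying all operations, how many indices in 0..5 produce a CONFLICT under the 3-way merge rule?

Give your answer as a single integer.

Final LEFT:  [bravo, charlie, golf, hotel, delta, charlie]
Final RIGHT: [foxtrot, charlie, golf, hotel, echo, echo]
i=0: L=bravo=BASE, R=foxtrot -> take RIGHT -> foxtrot
i=1: L=charlie R=charlie -> agree -> charlie
i=2: L=golf R=golf -> agree -> golf
i=3: L=hotel R=hotel -> agree -> hotel
i=4: L=delta, R=echo=BASE -> take LEFT -> delta
i=5: L=charlie, R=echo=BASE -> take LEFT -> charlie
Conflict count: 0

Answer: 0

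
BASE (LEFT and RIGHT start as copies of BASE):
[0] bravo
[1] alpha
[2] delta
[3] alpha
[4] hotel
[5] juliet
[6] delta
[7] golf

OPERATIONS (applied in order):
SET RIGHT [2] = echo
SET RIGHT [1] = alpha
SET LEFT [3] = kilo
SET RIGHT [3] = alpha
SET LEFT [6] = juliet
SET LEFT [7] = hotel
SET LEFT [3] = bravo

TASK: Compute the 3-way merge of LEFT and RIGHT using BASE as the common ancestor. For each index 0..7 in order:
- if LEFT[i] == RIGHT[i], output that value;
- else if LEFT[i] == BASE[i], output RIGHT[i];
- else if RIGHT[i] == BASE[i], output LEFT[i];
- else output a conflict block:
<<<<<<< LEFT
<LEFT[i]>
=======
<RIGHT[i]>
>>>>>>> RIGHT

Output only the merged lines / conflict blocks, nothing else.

Answer: bravo
alpha
echo
bravo
hotel
juliet
juliet
hotel

Derivation:
Final LEFT:  [bravo, alpha, delta, bravo, hotel, juliet, juliet, hotel]
Final RIGHT: [bravo, alpha, echo, alpha, hotel, juliet, delta, golf]
i=0: L=bravo R=bravo -> agree -> bravo
i=1: L=alpha R=alpha -> agree -> alpha
i=2: L=delta=BASE, R=echo -> take RIGHT -> echo
i=3: L=bravo, R=alpha=BASE -> take LEFT -> bravo
i=4: L=hotel R=hotel -> agree -> hotel
i=5: L=juliet R=juliet -> agree -> juliet
i=6: L=juliet, R=delta=BASE -> take LEFT -> juliet
i=7: L=hotel, R=golf=BASE -> take LEFT -> hotel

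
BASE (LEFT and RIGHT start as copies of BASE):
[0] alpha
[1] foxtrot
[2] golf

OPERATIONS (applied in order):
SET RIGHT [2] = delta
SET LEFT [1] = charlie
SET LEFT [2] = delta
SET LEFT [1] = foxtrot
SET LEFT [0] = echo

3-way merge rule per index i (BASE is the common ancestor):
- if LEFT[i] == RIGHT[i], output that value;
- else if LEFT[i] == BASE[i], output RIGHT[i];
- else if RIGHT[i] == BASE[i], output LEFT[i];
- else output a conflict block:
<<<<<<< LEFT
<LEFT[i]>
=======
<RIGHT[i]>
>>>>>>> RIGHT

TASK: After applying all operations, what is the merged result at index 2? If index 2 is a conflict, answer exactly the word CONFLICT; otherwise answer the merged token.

Final LEFT:  [echo, foxtrot, delta]
Final RIGHT: [alpha, foxtrot, delta]
i=0: L=echo, R=alpha=BASE -> take LEFT -> echo
i=1: L=foxtrot R=foxtrot -> agree -> foxtrot
i=2: L=delta R=delta -> agree -> delta
Index 2 -> delta

Answer: delta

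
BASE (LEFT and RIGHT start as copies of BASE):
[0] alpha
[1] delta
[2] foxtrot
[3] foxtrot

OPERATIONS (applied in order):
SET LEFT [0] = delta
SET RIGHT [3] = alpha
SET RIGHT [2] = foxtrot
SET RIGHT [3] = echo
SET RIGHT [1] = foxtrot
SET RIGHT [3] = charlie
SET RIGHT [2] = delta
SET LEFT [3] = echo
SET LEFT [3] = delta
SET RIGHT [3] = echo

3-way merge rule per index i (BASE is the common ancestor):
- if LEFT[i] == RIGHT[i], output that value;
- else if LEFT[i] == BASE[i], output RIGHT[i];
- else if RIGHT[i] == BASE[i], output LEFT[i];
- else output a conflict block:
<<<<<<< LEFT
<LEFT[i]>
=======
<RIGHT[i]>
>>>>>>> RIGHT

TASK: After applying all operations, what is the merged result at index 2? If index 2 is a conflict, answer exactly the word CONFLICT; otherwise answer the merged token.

Answer: delta

Derivation:
Final LEFT:  [delta, delta, foxtrot, delta]
Final RIGHT: [alpha, foxtrot, delta, echo]
i=0: L=delta, R=alpha=BASE -> take LEFT -> delta
i=1: L=delta=BASE, R=foxtrot -> take RIGHT -> foxtrot
i=2: L=foxtrot=BASE, R=delta -> take RIGHT -> delta
i=3: BASE=foxtrot L=delta R=echo all differ -> CONFLICT
Index 2 -> delta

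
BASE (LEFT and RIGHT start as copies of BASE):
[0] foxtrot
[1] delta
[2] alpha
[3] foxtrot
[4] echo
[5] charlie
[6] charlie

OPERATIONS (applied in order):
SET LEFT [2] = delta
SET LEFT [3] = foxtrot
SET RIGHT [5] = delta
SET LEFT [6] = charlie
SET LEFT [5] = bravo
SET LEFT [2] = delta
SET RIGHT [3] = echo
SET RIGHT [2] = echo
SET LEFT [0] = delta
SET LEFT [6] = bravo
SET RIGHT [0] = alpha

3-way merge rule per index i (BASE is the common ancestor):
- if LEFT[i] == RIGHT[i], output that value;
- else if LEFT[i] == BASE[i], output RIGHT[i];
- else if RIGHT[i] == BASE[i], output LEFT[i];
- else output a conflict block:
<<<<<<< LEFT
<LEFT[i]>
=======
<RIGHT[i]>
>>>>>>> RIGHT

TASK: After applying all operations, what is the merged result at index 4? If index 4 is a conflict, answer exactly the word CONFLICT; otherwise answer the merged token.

Final LEFT:  [delta, delta, delta, foxtrot, echo, bravo, bravo]
Final RIGHT: [alpha, delta, echo, echo, echo, delta, charlie]
i=0: BASE=foxtrot L=delta R=alpha all differ -> CONFLICT
i=1: L=delta R=delta -> agree -> delta
i=2: BASE=alpha L=delta R=echo all differ -> CONFLICT
i=3: L=foxtrot=BASE, R=echo -> take RIGHT -> echo
i=4: L=echo R=echo -> agree -> echo
i=5: BASE=charlie L=bravo R=delta all differ -> CONFLICT
i=6: L=bravo, R=charlie=BASE -> take LEFT -> bravo
Index 4 -> echo

Answer: echo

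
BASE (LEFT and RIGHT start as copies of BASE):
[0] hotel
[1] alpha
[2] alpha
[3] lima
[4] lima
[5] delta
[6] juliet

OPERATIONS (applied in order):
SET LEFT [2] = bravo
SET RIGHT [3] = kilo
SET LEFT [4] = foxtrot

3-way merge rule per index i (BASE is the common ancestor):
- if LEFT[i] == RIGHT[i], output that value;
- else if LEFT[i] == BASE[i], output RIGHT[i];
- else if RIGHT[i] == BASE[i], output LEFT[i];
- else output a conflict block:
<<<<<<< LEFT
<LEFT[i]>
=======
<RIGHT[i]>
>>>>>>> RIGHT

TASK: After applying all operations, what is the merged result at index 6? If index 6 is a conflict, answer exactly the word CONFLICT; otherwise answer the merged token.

Answer: juliet

Derivation:
Final LEFT:  [hotel, alpha, bravo, lima, foxtrot, delta, juliet]
Final RIGHT: [hotel, alpha, alpha, kilo, lima, delta, juliet]
i=0: L=hotel R=hotel -> agree -> hotel
i=1: L=alpha R=alpha -> agree -> alpha
i=2: L=bravo, R=alpha=BASE -> take LEFT -> bravo
i=3: L=lima=BASE, R=kilo -> take RIGHT -> kilo
i=4: L=foxtrot, R=lima=BASE -> take LEFT -> foxtrot
i=5: L=delta R=delta -> agree -> delta
i=6: L=juliet R=juliet -> agree -> juliet
Index 6 -> juliet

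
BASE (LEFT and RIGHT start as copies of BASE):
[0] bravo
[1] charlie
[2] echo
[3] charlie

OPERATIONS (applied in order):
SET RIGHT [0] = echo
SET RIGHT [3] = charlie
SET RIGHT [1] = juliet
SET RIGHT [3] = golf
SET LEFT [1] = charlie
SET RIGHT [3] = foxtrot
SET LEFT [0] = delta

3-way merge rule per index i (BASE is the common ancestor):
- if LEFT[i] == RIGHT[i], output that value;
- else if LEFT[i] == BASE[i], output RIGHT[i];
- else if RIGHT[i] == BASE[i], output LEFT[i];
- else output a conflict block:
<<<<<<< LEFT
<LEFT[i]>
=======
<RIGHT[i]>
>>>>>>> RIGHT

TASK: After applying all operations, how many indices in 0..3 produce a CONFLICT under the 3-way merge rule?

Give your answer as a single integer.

Final LEFT:  [delta, charlie, echo, charlie]
Final RIGHT: [echo, juliet, echo, foxtrot]
i=0: BASE=bravo L=delta R=echo all differ -> CONFLICT
i=1: L=charlie=BASE, R=juliet -> take RIGHT -> juliet
i=2: L=echo R=echo -> agree -> echo
i=3: L=charlie=BASE, R=foxtrot -> take RIGHT -> foxtrot
Conflict count: 1

Answer: 1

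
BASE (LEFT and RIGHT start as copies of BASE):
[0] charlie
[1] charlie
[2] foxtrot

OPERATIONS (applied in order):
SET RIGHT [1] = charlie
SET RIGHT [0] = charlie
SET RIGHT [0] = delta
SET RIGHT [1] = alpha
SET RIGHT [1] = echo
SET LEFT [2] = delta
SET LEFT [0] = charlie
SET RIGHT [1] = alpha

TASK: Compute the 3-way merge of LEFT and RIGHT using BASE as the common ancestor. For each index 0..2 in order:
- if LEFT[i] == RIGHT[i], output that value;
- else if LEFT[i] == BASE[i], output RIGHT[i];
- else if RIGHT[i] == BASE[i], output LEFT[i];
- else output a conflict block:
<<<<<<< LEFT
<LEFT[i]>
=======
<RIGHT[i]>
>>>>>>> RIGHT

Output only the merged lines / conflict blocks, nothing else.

Final LEFT:  [charlie, charlie, delta]
Final RIGHT: [delta, alpha, foxtrot]
i=0: L=charlie=BASE, R=delta -> take RIGHT -> delta
i=1: L=charlie=BASE, R=alpha -> take RIGHT -> alpha
i=2: L=delta, R=foxtrot=BASE -> take LEFT -> delta

Answer: delta
alpha
delta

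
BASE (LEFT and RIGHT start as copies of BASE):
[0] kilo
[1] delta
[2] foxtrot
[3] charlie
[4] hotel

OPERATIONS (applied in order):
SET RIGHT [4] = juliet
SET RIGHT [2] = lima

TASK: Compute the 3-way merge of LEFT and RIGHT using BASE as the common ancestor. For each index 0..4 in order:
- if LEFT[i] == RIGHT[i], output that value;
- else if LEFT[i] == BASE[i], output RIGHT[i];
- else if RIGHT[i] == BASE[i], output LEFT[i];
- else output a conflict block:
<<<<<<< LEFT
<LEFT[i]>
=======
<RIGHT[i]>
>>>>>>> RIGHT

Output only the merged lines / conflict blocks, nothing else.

Final LEFT:  [kilo, delta, foxtrot, charlie, hotel]
Final RIGHT: [kilo, delta, lima, charlie, juliet]
i=0: L=kilo R=kilo -> agree -> kilo
i=1: L=delta R=delta -> agree -> delta
i=2: L=foxtrot=BASE, R=lima -> take RIGHT -> lima
i=3: L=charlie R=charlie -> agree -> charlie
i=4: L=hotel=BASE, R=juliet -> take RIGHT -> juliet

Answer: kilo
delta
lima
charlie
juliet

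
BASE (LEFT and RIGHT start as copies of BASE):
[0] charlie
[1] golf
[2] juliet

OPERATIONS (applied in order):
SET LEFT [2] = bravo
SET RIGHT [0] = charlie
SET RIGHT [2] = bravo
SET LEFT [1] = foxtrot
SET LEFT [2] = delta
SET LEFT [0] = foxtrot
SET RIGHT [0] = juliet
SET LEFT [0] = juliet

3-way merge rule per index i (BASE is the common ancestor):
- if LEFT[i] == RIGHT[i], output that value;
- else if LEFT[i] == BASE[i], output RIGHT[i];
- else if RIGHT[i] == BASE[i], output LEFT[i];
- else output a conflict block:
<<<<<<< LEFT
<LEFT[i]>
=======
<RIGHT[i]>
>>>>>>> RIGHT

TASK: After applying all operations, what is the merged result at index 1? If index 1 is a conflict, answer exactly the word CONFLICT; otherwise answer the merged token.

Answer: foxtrot

Derivation:
Final LEFT:  [juliet, foxtrot, delta]
Final RIGHT: [juliet, golf, bravo]
i=0: L=juliet R=juliet -> agree -> juliet
i=1: L=foxtrot, R=golf=BASE -> take LEFT -> foxtrot
i=2: BASE=juliet L=delta R=bravo all differ -> CONFLICT
Index 1 -> foxtrot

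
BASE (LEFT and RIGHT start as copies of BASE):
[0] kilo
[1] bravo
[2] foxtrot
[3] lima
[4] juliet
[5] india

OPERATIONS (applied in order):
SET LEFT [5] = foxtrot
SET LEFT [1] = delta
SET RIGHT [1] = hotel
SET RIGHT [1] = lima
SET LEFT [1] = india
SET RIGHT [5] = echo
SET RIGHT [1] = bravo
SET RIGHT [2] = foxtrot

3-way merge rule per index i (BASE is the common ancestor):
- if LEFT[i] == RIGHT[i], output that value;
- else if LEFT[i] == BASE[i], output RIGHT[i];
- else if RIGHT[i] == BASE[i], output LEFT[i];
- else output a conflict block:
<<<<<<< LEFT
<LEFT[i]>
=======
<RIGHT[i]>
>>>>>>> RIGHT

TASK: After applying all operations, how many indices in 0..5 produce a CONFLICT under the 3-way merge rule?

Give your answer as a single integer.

Final LEFT:  [kilo, india, foxtrot, lima, juliet, foxtrot]
Final RIGHT: [kilo, bravo, foxtrot, lima, juliet, echo]
i=0: L=kilo R=kilo -> agree -> kilo
i=1: L=india, R=bravo=BASE -> take LEFT -> india
i=2: L=foxtrot R=foxtrot -> agree -> foxtrot
i=3: L=lima R=lima -> agree -> lima
i=4: L=juliet R=juliet -> agree -> juliet
i=5: BASE=india L=foxtrot R=echo all differ -> CONFLICT
Conflict count: 1

Answer: 1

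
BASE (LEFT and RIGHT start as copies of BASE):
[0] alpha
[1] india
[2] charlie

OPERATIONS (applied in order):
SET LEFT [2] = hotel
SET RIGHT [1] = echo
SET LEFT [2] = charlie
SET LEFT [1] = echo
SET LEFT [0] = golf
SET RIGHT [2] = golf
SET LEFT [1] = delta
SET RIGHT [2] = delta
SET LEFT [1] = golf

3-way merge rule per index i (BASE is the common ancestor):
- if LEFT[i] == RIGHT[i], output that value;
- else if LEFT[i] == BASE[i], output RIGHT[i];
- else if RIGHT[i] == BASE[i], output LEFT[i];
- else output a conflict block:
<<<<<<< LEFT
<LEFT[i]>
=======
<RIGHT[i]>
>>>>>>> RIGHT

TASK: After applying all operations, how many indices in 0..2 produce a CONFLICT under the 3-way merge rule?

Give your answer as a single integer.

Answer: 1

Derivation:
Final LEFT:  [golf, golf, charlie]
Final RIGHT: [alpha, echo, delta]
i=0: L=golf, R=alpha=BASE -> take LEFT -> golf
i=1: BASE=india L=golf R=echo all differ -> CONFLICT
i=2: L=charlie=BASE, R=delta -> take RIGHT -> delta
Conflict count: 1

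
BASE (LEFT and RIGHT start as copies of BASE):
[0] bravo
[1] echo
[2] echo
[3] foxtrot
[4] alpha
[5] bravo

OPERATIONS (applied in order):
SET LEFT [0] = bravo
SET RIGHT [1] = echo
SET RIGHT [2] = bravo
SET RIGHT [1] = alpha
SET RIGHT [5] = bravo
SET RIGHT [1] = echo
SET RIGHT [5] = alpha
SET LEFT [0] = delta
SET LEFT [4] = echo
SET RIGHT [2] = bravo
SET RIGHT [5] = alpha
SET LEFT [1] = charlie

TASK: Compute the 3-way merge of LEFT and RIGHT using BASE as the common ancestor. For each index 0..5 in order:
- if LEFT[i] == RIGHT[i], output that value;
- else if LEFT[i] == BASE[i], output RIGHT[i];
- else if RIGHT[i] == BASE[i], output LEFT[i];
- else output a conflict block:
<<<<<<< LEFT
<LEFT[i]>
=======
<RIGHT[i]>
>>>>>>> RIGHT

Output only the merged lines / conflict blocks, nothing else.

Answer: delta
charlie
bravo
foxtrot
echo
alpha

Derivation:
Final LEFT:  [delta, charlie, echo, foxtrot, echo, bravo]
Final RIGHT: [bravo, echo, bravo, foxtrot, alpha, alpha]
i=0: L=delta, R=bravo=BASE -> take LEFT -> delta
i=1: L=charlie, R=echo=BASE -> take LEFT -> charlie
i=2: L=echo=BASE, R=bravo -> take RIGHT -> bravo
i=3: L=foxtrot R=foxtrot -> agree -> foxtrot
i=4: L=echo, R=alpha=BASE -> take LEFT -> echo
i=5: L=bravo=BASE, R=alpha -> take RIGHT -> alpha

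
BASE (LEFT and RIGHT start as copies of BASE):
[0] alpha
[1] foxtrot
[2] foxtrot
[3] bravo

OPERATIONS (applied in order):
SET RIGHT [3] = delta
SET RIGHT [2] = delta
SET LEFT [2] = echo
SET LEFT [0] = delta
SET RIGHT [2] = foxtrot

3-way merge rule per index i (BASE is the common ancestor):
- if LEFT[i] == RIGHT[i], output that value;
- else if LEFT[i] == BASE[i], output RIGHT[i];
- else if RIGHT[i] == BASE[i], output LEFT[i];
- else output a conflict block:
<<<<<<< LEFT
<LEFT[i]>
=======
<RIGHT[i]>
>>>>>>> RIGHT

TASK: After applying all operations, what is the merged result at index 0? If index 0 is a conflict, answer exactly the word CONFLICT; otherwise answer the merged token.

Final LEFT:  [delta, foxtrot, echo, bravo]
Final RIGHT: [alpha, foxtrot, foxtrot, delta]
i=0: L=delta, R=alpha=BASE -> take LEFT -> delta
i=1: L=foxtrot R=foxtrot -> agree -> foxtrot
i=2: L=echo, R=foxtrot=BASE -> take LEFT -> echo
i=3: L=bravo=BASE, R=delta -> take RIGHT -> delta
Index 0 -> delta

Answer: delta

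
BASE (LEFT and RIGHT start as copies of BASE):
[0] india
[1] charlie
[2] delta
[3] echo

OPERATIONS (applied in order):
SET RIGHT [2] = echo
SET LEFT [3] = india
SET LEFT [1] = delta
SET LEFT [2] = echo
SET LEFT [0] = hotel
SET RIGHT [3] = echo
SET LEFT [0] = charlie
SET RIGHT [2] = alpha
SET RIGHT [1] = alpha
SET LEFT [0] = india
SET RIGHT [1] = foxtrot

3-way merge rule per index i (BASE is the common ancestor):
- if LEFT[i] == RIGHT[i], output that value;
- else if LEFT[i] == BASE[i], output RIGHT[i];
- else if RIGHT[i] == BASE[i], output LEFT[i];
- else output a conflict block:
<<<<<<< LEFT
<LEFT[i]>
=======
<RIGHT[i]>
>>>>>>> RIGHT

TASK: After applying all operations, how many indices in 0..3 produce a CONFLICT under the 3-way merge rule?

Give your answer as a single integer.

Answer: 2

Derivation:
Final LEFT:  [india, delta, echo, india]
Final RIGHT: [india, foxtrot, alpha, echo]
i=0: L=india R=india -> agree -> india
i=1: BASE=charlie L=delta R=foxtrot all differ -> CONFLICT
i=2: BASE=delta L=echo R=alpha all differ -> CONFLICT
i=3: L=india, R=echo=BASE -> take LEFT -> india
Conflict count: 2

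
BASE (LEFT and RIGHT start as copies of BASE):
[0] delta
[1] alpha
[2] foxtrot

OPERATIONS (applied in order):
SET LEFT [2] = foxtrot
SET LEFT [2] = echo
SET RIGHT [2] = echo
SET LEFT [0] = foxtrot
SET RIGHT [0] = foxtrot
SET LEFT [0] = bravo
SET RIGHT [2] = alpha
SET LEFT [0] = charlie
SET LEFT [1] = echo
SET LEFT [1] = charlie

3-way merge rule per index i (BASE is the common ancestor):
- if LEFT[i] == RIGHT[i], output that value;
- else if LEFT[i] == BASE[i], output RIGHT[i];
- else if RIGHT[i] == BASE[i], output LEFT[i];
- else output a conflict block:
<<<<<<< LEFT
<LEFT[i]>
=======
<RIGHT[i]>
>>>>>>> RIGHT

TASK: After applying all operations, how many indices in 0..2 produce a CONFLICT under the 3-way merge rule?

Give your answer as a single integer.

Answer: 2

Derivation:
Final LEFT:  [charlie, charlie, echo]
Final RIGHT: [foxtrot, alpha, alpha]
i=0: BASE=delta L=charlie R=foxtrot all differ -> CONFLICT
i=1: L=charlie, R=alpha=BASE -> take LEFT -> charlie
i=2: BASE=foxtrot L=echo R=alpha all differ -> CONFLICT
Conflict count: 2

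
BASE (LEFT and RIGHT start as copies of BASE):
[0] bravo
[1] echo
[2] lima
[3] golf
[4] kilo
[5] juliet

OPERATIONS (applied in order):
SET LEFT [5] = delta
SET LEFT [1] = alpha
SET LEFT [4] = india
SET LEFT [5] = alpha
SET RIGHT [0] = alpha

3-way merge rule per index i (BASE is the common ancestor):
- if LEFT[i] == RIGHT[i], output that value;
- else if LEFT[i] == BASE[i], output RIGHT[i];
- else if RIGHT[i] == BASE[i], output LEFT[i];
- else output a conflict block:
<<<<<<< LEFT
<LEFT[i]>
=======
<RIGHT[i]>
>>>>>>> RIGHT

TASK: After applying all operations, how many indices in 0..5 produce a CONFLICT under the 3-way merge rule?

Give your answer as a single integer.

Final LEFT:  [bravo, alpha, lima, golf, india, alpha]
Final RIGHT: [alpha, echo, lima, golf, kilo, juliet]
i=0: L=bravo=BASE, R=alpha -> take RIGHT -> alpha
i=1: L=alpha, R=echo=BASE -> take LEFT -> alpha
i=2: L=lima R=lima -> agree -> lima
i=3: L=golf R=golf -> agree -> golf
i=4: L=india, R=kilo=BASE -> take LEFT -> india
i=5: L=alpha, R=juliet=BASE -> take LEFT -> alpha
Conflict count: 0

Answer: 0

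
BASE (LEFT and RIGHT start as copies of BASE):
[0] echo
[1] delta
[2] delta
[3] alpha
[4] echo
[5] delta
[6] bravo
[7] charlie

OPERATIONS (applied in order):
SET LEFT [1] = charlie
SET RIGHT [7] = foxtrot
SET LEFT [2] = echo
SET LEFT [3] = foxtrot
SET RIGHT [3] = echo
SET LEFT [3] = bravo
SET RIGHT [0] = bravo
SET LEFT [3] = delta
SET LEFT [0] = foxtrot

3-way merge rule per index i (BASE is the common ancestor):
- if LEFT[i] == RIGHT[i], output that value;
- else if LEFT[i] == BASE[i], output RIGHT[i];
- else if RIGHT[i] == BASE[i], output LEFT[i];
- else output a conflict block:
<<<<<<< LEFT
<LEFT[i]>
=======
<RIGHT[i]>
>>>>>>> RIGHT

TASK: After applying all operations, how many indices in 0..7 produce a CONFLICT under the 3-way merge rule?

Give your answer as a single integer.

Answer: 2

Derivation:
Final LEFT:  [foxtrot, charlie, echo, delta, echo, delta, bravo, charlie]
Final RIGHT: [bravo, delta, delta, echo, echo, delta, bravo, foxtrot]
i=0: BASE=echo L=foxtrot R=bravo all differ -> CONFLICT
i=1: L=charlie, R=delta=BASE -> take LEFT -> charlie
i=2: L=echo, R=delta=BASE -> take LEFT -> echo
i=3: BASE=alpha L=delta R=echo all differ -> CONFLICT
i=4: L=echo R=echo -> agree -> echo
i=5: L=delta R=delta -> agree -> delta
i=6: L=bravo R=bravo -> agree -> bravo
i=7: L=charlie=BASE, R=foxtrot -> take RIGHT -> foxtrot
Conflict count: 2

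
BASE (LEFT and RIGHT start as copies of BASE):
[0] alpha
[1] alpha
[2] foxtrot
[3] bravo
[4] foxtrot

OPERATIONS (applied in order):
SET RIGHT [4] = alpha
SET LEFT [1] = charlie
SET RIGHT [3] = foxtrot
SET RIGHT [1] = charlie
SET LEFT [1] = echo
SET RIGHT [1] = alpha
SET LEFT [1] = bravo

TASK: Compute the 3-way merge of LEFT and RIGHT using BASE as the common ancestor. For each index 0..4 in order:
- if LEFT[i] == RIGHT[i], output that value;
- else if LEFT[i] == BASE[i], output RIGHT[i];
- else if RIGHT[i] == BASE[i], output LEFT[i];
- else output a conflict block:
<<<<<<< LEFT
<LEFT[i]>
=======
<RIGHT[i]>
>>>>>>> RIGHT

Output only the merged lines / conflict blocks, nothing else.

Final LEFT:  [alpha, bravo, foxtrot, bravo, foxtrot]
Final RIGHT: [alpha, alpha, foxtrot, foxtrot, alpha]
i=0: L=alpha R=alpha -> agree -> alpha
i=1: L=bravo, R=alpha=BASE -> take LEFT -> bravo
i=2: L=foxtrot R=foxtrot -> agree -> foxtrot
i=3: L=bravo=BASE, R=foxtrot -> take RIGHT -> foxtrot
i=4: L=foxtrot=BASE, R=alpha -> take RIGHT -> alpha

Answer: alpha
bravo
foxtrot
foxtrot
alpha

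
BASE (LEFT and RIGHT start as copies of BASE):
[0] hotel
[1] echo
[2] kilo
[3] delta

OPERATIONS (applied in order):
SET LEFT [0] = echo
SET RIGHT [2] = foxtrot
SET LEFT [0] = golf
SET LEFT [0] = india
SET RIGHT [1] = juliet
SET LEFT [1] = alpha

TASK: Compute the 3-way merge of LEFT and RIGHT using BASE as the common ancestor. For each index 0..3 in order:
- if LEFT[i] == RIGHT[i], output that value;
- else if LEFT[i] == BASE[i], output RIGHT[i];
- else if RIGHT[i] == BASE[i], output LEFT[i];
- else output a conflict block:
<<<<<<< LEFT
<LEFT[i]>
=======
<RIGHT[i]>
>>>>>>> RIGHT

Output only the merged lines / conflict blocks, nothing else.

Final LEFT:  [india, alpha, kilo, delta]
Final RIGHT: [hotel, juliet, foxtrot, delta]
i=0: L=india, R=hotel=BASE -> take LEFT -> india
i=1: BASE=echo L=alpha R=juliet all differ -> CONFLICT
i=2: L=kilo=BASE, R=foxtrot -> take RIGHT -> foxtrot
i=3: L=delta R=delta -> agree -> delta

Answer: india
<<<<<<< LEFT
alpha
=======
juliet
>>>>>>> RIGHT
foxtrot
delta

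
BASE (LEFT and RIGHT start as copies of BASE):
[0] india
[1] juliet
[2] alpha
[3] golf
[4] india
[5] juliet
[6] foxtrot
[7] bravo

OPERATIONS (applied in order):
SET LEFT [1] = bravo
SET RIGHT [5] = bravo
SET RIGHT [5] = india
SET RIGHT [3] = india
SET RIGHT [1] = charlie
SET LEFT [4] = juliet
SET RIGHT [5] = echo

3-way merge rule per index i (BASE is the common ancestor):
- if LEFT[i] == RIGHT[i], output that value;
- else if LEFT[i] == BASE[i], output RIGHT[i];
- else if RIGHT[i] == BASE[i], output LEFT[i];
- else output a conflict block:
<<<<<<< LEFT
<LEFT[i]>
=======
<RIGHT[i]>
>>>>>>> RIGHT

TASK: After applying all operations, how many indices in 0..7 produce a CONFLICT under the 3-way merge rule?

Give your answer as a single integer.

Final LEFT:  [india, bravo, alpha, golf, juliet, juliet, foxtrot, bravo]
Final RIGHT: [india, charlie, alpha, india, india, echo, foxtrot, bravo]
i=0: L=india R=india -> agree -> india
i=1: BASE=juliet L=bravo R=charlie all differ -> CONFLICT
i=2: L=alpha R=alpha -> agree -> alpha
i=3: L=golf=BASE, R=india -> take RIGHT -> india
i=4: L=juliet, R=india=BASE -> take LEFT -> juliet
i=5: L=juliet=BASE, R=echo -> take RIGHT -> echo
i=6: L=foxtrot R=foxtrot -> agree -> foxtrot
i=7: L=bravo R=bravo -> agree -> bravo
Conflict count: 1

Answer: 1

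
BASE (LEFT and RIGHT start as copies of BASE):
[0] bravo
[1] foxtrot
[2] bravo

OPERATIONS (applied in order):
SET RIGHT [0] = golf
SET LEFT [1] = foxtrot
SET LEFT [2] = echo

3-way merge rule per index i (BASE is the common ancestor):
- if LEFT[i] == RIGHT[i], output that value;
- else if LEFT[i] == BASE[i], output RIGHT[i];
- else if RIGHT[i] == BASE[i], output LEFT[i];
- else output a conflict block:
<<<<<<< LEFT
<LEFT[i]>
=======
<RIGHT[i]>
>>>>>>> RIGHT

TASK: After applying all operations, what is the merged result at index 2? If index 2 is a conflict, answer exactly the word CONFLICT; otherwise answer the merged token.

Final LEFT:  [bravo, foxtrot, echo]
Final RIGHT: [golf, foxtrot, bravo]
i=0: L=bravo=BASE, R=golf -> take RIGHT -> golf
i=1: L=foxtrot R=foxtrot -> agree -> foxtrot
i=2: L=echo, R=bravo=BASE -> take LEFT -> echo
Index 2 -> echo

Answer: echo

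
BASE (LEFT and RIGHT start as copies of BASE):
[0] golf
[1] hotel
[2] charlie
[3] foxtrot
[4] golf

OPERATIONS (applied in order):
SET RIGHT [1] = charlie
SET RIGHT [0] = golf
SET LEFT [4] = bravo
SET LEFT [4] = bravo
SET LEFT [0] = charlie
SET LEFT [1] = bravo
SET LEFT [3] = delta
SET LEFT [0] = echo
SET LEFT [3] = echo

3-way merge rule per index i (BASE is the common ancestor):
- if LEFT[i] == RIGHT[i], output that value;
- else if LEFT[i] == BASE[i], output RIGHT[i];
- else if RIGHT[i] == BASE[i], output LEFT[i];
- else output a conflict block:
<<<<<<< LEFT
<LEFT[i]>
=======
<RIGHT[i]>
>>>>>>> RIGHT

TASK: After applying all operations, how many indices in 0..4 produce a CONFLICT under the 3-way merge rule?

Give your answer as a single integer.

Answer: 1

Derivation:
Final LEFT:  [echo, bravo, charlie, echo, bravo]
Final RIGHT: [golf, charlie, charlie, foxtrot, golf]
i=0: L=echo, R=golf=BASE -> take LEFT -> echo
i=1: BASE=hotel L=bravo R=charlie all differ -> CONFLICT
i=2: L=charlie R=charlie -> agree -> charlie
i=3: L=echo, R=foxtrot=BASE -> take LEFT -> echo
i=4: L=bravo, R=golf=BASE -> take LEFT -> bravo
Conflict count: 1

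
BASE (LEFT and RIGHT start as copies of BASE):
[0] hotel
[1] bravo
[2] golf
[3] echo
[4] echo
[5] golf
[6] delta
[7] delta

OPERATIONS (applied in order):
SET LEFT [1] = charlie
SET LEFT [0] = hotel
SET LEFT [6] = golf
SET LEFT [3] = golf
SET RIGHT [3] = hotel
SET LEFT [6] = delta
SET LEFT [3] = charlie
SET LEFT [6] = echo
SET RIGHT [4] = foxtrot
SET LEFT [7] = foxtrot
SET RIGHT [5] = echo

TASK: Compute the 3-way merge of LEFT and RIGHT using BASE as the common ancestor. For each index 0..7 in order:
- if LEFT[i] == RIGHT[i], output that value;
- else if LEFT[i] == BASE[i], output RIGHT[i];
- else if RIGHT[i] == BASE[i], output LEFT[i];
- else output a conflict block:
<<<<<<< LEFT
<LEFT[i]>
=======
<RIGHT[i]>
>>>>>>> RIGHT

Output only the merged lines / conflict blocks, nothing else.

Answer: hotel
charlie
golf
<<<<<<< LEFT
charlie
=======
hotel
>>>>>>> RIGHT
foxtrot
echo
echo
foxtrot

Derivation:
Final LEFT:  [hotel, charlie, golf, charlie, echo, golf, echo, foxtrot]
Final RIGHT: [hotel, bravo, golf, hotel, foxtrot, echo, delta, delta]
i=0: L=hotel R=hotel -> agree -> hotel
i=1: L=charlie, R=bravo=BASE -> take LEFT -> charlie
i=2: L=golf R=golf -> agree -> golf
i=3: BASE=echo L=charlie R=hotel all differ -> CONFLICT
i=4: L=echo=BASE, R=foxtrot -> take RIGHT -> foxtrot
i=5: L=golf=BASE, R=echo -> take RIGHT -> echo
i=6: L=echo, R=delta=BASE -> take LEFT -> echo
i=7: L=foxtrot, R=delta=BASE -> take LEFT -> foxtrot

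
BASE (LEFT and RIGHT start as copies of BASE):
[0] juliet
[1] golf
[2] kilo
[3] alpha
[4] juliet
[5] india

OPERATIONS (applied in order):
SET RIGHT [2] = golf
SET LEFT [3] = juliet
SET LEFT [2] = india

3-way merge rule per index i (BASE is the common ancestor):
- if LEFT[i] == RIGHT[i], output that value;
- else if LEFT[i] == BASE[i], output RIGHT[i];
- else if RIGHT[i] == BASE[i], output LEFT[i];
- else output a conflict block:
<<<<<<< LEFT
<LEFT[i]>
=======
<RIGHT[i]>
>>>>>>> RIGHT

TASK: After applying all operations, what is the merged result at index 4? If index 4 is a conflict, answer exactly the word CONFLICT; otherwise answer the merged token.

Final LEFT:  [juliet, golf, india, juliet, juliet, india]
Final RIGHT: [juliet, golf, golf, alpha, juliet, india]
i=0: L=juliet R=juliet -> agree -> juliet
i=1: L=golf R=golf -> agree -> golf
i=2: BASE=kilo L=india R=golf all differ -> CONFLICT
i=3: L=juliet, R=alpha=BASE -> take LEFT -> juliet
i=4: L=juliet R=juliet -> agree -> juliet
i=5: L=india R=india -> agree -> india
Index 4 -> juliet

Answer: juliet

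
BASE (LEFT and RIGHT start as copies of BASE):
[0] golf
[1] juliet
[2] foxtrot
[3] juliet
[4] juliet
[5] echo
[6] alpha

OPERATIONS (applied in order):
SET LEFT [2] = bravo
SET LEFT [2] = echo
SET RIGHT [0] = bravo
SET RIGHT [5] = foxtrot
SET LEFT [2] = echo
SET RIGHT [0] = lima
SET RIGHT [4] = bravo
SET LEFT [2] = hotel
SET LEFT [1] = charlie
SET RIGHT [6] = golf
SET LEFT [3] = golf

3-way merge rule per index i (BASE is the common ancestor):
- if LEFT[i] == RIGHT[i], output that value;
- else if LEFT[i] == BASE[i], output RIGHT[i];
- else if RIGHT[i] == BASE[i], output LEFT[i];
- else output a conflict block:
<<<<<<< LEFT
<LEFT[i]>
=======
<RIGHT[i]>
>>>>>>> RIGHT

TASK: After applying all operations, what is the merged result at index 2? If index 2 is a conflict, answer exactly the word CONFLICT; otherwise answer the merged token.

Answer: hotel

Derivation:
Final LEFT:  [golf, charlie, hotel, golf, juliet, echo, alpha]
Final RIGHT: [lima, juliet, foxtrot, juliet, bravo, foxtrot, golf]
i=0: L=golf=BASE, R=lima -> take RIGHT -> lima
i=1: L=charlie, R=juliet=BASE -> take LEFT -> charlie
i=2: L=hotel, R=foxtrot=BASE -> take LEFT -> hotel
i=3: L=golf, R=juliet=BASE -> take LEFT -> golf
i=4: L=juliet=BASE, R=bravo -> take RIGHT -> bravo
i=5: L=echo=BASE, R=foxtrot -> take RIGHT -> foxtrot
i=6: L=alpha=BASE, R=golf -> take RIGHT -> golf
Index 2 -> hotel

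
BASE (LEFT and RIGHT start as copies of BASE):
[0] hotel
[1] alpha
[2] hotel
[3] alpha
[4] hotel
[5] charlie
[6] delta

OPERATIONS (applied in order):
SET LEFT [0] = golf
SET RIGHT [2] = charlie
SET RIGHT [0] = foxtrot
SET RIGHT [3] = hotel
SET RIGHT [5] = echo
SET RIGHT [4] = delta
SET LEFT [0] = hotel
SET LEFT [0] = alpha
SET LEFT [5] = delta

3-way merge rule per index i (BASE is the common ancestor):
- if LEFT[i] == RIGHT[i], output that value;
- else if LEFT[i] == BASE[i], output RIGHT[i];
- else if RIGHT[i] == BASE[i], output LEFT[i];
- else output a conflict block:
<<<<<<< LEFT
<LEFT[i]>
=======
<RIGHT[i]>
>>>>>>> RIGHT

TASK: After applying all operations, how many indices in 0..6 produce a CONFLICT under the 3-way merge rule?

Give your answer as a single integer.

Final LEFT:  [alpha, alpha, hotel, alpha, hotel, delta, delta]
Final RIGHT: [foxtrot, alpha, charlie, hotel, delta, echo, delta]
i=0: BASE=hotel L=alpha R=foxtrot all differ -> CONFLICT
i=1: L=alpha R=alpha -> agree -> alpha
i=2: L=hotel=BASE, R=charlie -> take RIGHT -> charlie
i=3: L=alpha=BASE, R=hotel -> take RIGHT -> hotel
i=4: L=hotel=BASE, R=delta -> take RIGHT -> delta
i=5: BASE=charlie L=delta R=echo all differ -> CONFLICT
i=6: L=delta R=delta -> agree -> delta
Conflict count: 2

Answer: 2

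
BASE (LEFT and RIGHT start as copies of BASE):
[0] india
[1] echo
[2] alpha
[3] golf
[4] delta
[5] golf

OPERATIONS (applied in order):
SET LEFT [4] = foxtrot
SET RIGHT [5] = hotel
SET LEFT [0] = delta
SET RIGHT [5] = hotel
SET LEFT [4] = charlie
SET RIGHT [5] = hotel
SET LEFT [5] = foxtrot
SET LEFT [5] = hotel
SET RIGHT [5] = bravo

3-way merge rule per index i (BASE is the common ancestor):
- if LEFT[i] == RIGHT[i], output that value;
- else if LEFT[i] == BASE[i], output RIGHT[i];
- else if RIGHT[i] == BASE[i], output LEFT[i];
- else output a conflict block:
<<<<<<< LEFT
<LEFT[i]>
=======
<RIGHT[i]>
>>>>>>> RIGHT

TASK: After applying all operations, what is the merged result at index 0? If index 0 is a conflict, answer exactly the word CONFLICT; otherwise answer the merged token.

Final LEFT:  [delta, echo, alpha, golf, charlie, hotel]
Final RIGHT: [india, echo, alpha, golf, delta, bravo]
i=0: L=delta, R=india=BASE -> take LEFT -> delta
i=1: L=echo R=echo -> agree -> echo
i=2: L=alpha R=alpha -> agree -> alpha
i=3: L=golf R=golf -> agree -> golf
i=4: L=charlie, R=delta=BASE -> take LEFT -> charlie
i=5: BASE=golf L=hotel R=bravo all differ -> CONFLICT
Index 0 -> delta

Answer: delta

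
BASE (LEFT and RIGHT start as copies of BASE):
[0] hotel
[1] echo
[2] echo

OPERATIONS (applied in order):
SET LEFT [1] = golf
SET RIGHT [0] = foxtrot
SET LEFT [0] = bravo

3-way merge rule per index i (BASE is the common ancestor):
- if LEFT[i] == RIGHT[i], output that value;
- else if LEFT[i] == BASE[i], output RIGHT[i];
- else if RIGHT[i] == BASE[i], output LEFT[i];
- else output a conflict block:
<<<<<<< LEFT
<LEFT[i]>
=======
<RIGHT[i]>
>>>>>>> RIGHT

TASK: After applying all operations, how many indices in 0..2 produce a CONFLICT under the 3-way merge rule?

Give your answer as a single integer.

Answer: 1

Derivation:
Final LEFT:  [bravo, golf, echo]
Final RIGHT: [foxtrot, echo, echo]
i=0: BASE=hotel L=bravo R=foxtrot all differ -> CONFLICT
i=1: L=golf, R=echo=BASE -> take LEFT -> golf
i=2: L=echo R=echo -> agree -> echo
Conflict count: 1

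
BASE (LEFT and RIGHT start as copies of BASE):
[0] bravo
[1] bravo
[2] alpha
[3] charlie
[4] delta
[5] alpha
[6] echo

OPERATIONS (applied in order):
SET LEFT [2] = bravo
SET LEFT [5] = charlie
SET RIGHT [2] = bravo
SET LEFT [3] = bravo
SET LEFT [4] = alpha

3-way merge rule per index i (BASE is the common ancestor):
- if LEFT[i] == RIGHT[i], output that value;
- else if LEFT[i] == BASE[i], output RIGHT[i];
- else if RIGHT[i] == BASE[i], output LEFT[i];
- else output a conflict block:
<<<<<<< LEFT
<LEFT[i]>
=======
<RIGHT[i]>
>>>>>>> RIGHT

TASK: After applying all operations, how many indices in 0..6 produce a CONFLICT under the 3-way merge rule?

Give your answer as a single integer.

Answer: 0

Derivation:
Final LEFT:  [bravo, bravo, bravo, bravo, alpha, charlie, echo]
Final RIGHT: [bravo, bravo, bravo, charlie, delta, alpha, echo]
i=0: L=bravo R=bravo -> agree -> bravo
i=1: L=bravo R=bravo -> agree -> bravo
i=2: L=bravo R=bravo -> agree -> bravo
i=3: L=bravo, R=charlie=BASE -> take LEFT -> bravo
i=4: L=alpha, R=delta=BASE -> take LEFT -> alpha
i=5: L=charlie, R=alpha=BASE -> take LEFT -> charlie
i=6: L=echo R=echo -> agree -> echo
Conflict count: 0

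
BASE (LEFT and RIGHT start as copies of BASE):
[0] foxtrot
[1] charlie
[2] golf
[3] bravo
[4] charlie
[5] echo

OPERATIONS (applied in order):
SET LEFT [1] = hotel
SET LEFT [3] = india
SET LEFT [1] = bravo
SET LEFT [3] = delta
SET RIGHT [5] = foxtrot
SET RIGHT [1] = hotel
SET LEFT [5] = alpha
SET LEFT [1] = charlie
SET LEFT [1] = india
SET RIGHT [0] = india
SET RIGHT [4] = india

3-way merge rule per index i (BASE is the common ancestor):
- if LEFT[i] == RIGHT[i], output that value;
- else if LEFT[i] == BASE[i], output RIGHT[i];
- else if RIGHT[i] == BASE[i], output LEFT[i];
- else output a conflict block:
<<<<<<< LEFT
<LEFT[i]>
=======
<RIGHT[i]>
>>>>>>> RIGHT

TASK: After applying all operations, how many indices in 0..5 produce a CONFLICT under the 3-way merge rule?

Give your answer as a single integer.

Answer: 2

Derivation:
Final LEFT:  [foxtrot, india, golf, delta, charlie, alpha]
Final RIGHT: [india, hotel, golf, bravo, india, foxtrot]
i=0: L=foxtrot=BASE, R=india -> take RIGHT -> india
i=1: BASE=charlie L=india R=hotel all differ -> CONFLICT
i=2: L=golf R=golf -> agree -> golf
i=3: L=delta, R=bravo=BASE -> take LEFT -> delta
i=4: L=charlie=BASE, R=india -> take RIGHT -> india
i=5: BASE=echo L=alpha R=foxtrot all differ -> CONFLICT
Conflict count: 2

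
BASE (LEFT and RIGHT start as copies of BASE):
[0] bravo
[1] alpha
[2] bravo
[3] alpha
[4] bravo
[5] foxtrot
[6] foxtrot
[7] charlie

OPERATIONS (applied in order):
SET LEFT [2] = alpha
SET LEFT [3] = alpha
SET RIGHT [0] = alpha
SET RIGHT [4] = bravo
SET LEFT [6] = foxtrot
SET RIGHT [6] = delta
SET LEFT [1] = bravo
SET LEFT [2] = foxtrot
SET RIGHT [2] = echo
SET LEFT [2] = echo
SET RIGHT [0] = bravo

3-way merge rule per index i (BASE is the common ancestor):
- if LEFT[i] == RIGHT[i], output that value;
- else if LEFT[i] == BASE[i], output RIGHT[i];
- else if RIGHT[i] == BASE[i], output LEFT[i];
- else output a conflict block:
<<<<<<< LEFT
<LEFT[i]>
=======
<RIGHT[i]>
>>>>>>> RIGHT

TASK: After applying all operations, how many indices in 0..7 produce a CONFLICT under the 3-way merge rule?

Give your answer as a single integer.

Final LEFT:  [bravo, bravo, echo, alpha, bravo, foxtrot, foxtrot, charlie]
Final RIGHT: [bravo, alpha, echo, alpha, bravo, foxtrot, delta, charlie]
i=0: L=bravo R=bravo -> agree -> bravo
i=1: L=bravo, R=alpha=BASE -> take LEFT -> bravo
i=2: L=echo R=echo -> agree -> echo
i=3: L=alpha R=alpha -> agree -> alpha
i=4: L=bravo R=bravo -> agree -> bravo
i=5: L=foxtrot R=foxtrot -> agree -> foxtrot
i=6: L=foxtrot=BASE, R=delta -> take RIGHT -> delta
i=7: L=charlie R=charlie -> agree -> charlie
Conflict count: 0

Answer: 0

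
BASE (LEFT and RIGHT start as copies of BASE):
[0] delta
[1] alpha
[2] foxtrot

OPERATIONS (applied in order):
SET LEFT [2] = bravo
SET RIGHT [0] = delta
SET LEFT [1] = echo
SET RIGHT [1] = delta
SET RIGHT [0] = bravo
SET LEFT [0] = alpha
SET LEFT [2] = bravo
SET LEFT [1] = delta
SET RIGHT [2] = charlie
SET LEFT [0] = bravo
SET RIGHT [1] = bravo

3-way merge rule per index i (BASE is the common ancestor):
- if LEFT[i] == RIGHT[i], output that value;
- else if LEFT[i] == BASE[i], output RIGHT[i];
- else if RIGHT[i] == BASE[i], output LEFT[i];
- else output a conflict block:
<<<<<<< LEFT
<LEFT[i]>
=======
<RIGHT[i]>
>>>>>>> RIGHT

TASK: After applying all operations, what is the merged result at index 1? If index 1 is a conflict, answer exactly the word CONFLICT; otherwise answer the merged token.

Answer: CONFLICT

Derivation:
Final LEFT:  [bravo, delta, bravo]
Final RIGHT: [bravo, bravo, charlie]
i=0: L=bravo R=bravo -> agree -> bravo
i=1: BASE=alpha L=delta R=bravo all differ -> CONFLICT
i=2: BASE=foxtrot L=bravo R=charlie all differ -> CONFLICT
Index 1 -> CONFLICT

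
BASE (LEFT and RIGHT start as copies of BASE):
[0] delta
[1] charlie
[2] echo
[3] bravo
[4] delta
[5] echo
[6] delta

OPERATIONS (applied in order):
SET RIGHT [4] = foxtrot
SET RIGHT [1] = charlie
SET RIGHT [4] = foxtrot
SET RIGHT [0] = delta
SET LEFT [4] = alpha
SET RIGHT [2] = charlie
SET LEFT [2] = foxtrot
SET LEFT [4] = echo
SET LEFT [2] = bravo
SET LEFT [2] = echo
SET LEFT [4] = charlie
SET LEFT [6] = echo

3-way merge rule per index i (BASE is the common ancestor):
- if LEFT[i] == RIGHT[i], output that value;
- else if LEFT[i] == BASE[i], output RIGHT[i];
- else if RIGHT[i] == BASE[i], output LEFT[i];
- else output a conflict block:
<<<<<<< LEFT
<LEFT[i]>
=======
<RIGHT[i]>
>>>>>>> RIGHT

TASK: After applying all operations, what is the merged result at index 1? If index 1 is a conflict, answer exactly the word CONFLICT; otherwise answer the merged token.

Final LEFT:  [delta, charlie, echo, bravo, charlie, echo, echo]
Final RIGHT: [delta, charlie, charlie, bravo, foxtrot, echo, delta]
i=0: L=delta R=delta -> agree -> delta
i=1: L=charlie R=charlie -> agree -> charlie
i=2: L=echo=BASE, R=charlie -> take RIGHT -> charlie
i=3: L=bravo R=bravo -> agree -> bravo
i=4: BASE=delta L=charlie R=foxtrot all differ -> CONFLICT
i=5: L=echo R=echo -> agree -> echo
i=6: L=echo, R=delta=BASE -> take LEFT -> echo
Index 1 -> charlie

Answer: charlie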